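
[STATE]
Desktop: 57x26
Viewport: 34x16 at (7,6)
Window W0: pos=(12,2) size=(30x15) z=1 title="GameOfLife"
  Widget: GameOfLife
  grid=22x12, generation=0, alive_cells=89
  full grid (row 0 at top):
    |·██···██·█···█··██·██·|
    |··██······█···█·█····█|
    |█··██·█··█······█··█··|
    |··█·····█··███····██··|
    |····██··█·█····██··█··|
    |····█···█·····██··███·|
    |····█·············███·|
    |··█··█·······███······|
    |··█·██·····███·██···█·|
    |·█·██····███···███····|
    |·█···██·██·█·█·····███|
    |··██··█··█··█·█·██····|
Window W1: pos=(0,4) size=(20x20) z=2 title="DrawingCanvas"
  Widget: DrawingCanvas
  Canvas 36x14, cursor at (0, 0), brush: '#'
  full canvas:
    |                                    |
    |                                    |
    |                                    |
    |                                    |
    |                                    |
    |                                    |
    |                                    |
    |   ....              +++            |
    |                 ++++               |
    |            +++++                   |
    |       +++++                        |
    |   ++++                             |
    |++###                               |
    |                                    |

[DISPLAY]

────────────┨···█···█·█····█      
            ┃··█······█··█··      
            ┃·█··███····██··      
            ┃·█·█····██··█··      
            ┃·█·····██··███·      
            ┃···········███·      
            ┃······███······      
            ┃····███·██···█·      
.           ┃··███···███····      
           +┃·██·█·█·····███      
      +++++ ┃━━━━━━━━━━━━━━━━━━━━━
 +++++      ┃                     
+           ┃                     
            ┃                     
            ┃                     
            ┃                     


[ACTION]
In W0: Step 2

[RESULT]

────────────┨██···█·█·······      
            ┃······███······      
            ┃█············█·      
            ┃█·····█·····█··      
            ┃·█·········█···      
            ┃······█·····█··      
            ┃······█··██·█··      
            ┃······█·█·██·█·      
.           ┃·███··█··██·██·      
           +┃····█······█·██      
      +++++ ┃━━━━━━━━━━━━━━━━━━━━━
 +++++      ┃                     
+           ┃                     
            ┃                     
            ┃                     
            ┃                     


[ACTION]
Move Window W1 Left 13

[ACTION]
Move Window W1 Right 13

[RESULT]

     ┃┠──────────────────┨··      
     ┃┃+                 ┃··      
     ┃┃                  ┃█·      
     ┃┃                  ┃··      
     ┃┃                  ┃··      
     ┃┃                  ┃··      
     ┃┃                  ┃··      
     ┃┃                  ┃█·      
     ┃┃   ....           ┃█·      
     ┃┃                 +┃██      
     ┗┃            +++++ ┃━━━━━━━━
      ┃       +++++      ┃        
      ┃   ++++           ┃        
      ┃++###             ┃        
      ┃                  ┃        
      ┃                  ┃        


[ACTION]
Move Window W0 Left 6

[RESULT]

·█··██┠──────────────────┨  ┃     
····█·┃+                 ┃  ┃     
···█·█┃                  ┃  ┃     
···█·█┃                  ┃  ┃     
··█···┃                  ┃  ┃     
···█·█┃                  ┃  ┃     
··██·█┃                  ┃  ┃     
·██·██┃                  ┃  ┃     
██··█·┃   ....           ┃  ┃     
·█··█·┃                 +┃  ┃     
━━━━━━┃            +++++ ┃━━┛     
      ┃       +++++      ┃        
      ┃   ++++           ┃        
      ┃++###             ┃        
      ┃                  ┃        
      ┃                  ┃        


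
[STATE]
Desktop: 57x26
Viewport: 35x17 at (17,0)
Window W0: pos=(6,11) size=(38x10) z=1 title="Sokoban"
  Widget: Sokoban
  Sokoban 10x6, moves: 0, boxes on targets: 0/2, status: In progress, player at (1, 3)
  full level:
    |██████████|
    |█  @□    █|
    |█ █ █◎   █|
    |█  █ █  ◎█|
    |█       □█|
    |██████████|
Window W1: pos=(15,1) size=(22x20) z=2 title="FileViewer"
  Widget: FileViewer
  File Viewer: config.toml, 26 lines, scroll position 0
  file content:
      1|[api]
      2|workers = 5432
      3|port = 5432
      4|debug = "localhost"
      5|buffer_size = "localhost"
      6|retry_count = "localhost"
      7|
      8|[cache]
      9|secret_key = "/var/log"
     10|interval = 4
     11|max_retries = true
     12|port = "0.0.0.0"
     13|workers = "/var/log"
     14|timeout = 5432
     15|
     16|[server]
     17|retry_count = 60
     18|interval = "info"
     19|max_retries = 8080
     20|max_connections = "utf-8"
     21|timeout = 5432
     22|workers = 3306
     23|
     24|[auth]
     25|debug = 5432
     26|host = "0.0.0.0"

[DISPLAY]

                                   
━━━━━━━━━━━━━━━━━━━┓               
FileViewer         ┃               
───────────────────┨               
api]              ▲┃               
orkers = 5432     █┃               
ort = 5432        ░┃               
ebug = "localhost"░┃               
uffer_size = "loca░┃               
etry_count = "loca░┃               
                  ░┃               
cache]            ░┃━━━━━━┓        
ecret_key = "/var/░┃      ┃        
nterval = 4       ░┃──────┨        
ax_retries = true ░┃      ┃        
ort = "0.0.0.0"   ░┃      ┃        
orkers = "/var/log░┃      ┃        


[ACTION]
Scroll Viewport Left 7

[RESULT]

                                   
     ┏━━━━━━━━━━━━━━━━━━━━┓        
     ┃ FileViewer         ┃        
     ┠────────────────────┨        
     ┃[api]              ▲┃        
     ┃workers = 5432     █┃        
     ┃port = 5432        ░┃        
     ┃debug = "localhost"░┃        
     ┃buffer_size = "loca░┃        
     ┃retry_count = "loca░┃        
     ┃                   ░┃        
━━━━━┃[cache]            ░┃━━━━━━┓ 
koban┃secret_key = "/var/░┃      ┃ 
─────┃interval = 4       ░┃──────┨ 
█████┃max_retries = true ░┃      ┃ 
@□   ┃port = "0.0.0.0"   ░┃      ┃ 
 █◎  ┃workers = "/var/log░┃      ┃ 


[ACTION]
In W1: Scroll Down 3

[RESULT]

                                   
     ┏━━━━━━━━━━━━━━━━━━━━┓        
     ┃ FileViewer         ┃        
     ┠────────────────────┨        
     ┃debug = "localhost"▲┃        
     ┃buffer_size = "loca░┃        
     ┃retry_count = "loca░┃        
     ┃                   ░┃        
     ┃[cache]            ░┃        
     ┃secret_key = "/var/█┃        
     ┃interval = 4       ░┃        
━━━━━┃max_retries = true ░┃━━━━━━┓ 
koban┃port = "0.0.0.0"   ░┃      ┃ 
─────┃workers = "/var/log░┃──────┨ 
█████┃timeout = 5432     ░┃      ┃ 
@□   ┃                   ░┃      ┃ 
 █◎  ┃[server]           ░┃      ┃ 


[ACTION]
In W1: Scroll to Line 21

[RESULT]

                                   
     ┏━━━━━━━━━━━━━━━━━━━━┓        
     ┃ FileViewer         ┃        
     ┠────────────────────┨        
     ┃max_retries = true ▲┃        
     ┃port = "0.0.0.0"   ░┃        
     ┃workers = "/var/log░┃        
     ┃timeout = 5432     ░┃        
     ┃                   ░┃        
     ┃[server]           ░┃        
     ┃retry_count = 60   ░┃        
━━━━━┃interval = "info"  ░┃━━━━━━┓ 
koban┃max_retries = 8080 ░┃      ┃ 
─────┃max_connections = "░┃──────┨ 
█████┃timeout = 5432     ░┃      ┃ 
@□   ┃workers = 3306     ░┃      ┃ 
 █◎  ┃                   ░┃      ┃ 


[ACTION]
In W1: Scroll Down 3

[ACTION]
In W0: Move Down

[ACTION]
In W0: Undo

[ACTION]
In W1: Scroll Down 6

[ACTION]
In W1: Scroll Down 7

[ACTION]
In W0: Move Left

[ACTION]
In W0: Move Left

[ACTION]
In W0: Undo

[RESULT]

                                   
     ┏━━━━━━━━━━━━━━━━━━━━┓        
     ┃ FileViewer         ┃        
     ┠────────────────────┨        
     ┃max_retries = true ▲┃        
     ┃port = "0.0.0.0"   ░┃        
     ┃workers = "/var/log░┃        
     ┃timeout = 5432     ░┃        
     ┃                   ░┃        
     ┃[server]           ░┃        
     ┃retry_count = 60   ░┃        
━━━━━┃interval = "info"  ░┃━━━━━━┓ 
koban┃max_retries = 8080 ░┃      ┃ 
─────┃max_connections = "░┃──────┨ 
█████┃timeout = 5432     ░┃      ┃ 
 □   ┃workers = 3306     ░┃      ┃ 
 █◎  ┃                   ░┃      ┃ 


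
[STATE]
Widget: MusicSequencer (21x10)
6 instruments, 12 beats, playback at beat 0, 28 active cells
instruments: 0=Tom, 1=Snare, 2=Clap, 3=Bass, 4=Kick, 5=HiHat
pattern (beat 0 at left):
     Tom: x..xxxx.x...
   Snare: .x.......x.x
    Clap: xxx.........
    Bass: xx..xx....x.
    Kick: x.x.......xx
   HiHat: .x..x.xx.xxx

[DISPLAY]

      ▼12345678901   
   Tom█··████·█···   
 Snare·█·······█·█   
  Clap███·········   
  Bass██··██····█·   
  Kick█·█·······██   
 HiHat·█··█·██·███   
                     
                     
                     


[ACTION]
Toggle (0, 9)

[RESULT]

      ▼12345678901   
   Tom█··████·██··   
 Snare·█·······█·█   
  Clap███·········   
  Bass██··██····█·   
  Kick█·█·······██   
 HiHat·█··█·██·███   
                     
                     
                     


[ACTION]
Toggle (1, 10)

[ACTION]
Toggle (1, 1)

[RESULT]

      ▼12345678901   
   Tom█··████·██··   
 Snare·········███   
  Clap███·········   
  Bass██··██····█·   
  Kick█·█·······██   
 HiHat·█··█·██·███   
                     
                     
                     


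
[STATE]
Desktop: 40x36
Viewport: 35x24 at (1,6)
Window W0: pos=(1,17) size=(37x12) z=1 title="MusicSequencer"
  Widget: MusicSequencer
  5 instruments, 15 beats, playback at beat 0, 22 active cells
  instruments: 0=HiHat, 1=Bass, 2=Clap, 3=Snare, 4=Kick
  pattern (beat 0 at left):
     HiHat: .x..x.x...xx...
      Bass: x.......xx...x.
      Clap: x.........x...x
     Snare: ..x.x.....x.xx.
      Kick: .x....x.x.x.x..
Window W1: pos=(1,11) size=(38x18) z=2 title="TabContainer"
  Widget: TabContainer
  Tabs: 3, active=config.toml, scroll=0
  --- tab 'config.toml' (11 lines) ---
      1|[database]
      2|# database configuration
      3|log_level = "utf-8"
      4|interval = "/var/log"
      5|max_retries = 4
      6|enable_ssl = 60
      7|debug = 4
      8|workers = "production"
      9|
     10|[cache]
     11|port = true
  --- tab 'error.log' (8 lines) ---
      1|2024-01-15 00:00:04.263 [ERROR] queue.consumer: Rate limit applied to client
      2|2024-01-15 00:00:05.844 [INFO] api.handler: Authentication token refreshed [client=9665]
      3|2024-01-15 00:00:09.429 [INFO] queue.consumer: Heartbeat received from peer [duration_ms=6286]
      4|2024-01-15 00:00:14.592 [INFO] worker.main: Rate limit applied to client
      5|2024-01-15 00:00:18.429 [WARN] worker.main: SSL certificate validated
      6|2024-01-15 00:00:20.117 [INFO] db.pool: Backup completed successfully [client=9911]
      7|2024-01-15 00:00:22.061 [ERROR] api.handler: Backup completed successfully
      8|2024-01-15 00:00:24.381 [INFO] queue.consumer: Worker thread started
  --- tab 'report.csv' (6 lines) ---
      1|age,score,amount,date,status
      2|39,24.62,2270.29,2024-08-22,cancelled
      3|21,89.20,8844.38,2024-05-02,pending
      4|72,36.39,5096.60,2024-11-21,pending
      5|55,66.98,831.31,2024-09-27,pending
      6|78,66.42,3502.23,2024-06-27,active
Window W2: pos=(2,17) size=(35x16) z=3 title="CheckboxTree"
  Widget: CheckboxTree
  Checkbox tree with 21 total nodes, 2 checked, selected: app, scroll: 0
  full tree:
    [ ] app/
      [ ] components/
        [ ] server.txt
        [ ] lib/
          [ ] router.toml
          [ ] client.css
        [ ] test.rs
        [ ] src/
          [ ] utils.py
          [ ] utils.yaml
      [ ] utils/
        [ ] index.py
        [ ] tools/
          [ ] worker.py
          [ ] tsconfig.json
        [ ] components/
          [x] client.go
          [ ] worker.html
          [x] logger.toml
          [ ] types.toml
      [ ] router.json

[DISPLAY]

                                   
                                   
                                   
                                   
                                   
┏━━━━━━━━━━━━━━━━━━━━━━━━━━━━━━━━━━
┃ TabContainer                     
┠──────────────────────────────────
┃[config.toml]│ error.log │ report.
┃──────────────────────────────────
┃[database]                        
┃┏━━━━━━━━━━━━━━━━━━━━━━━━━━━━━━━━━
┃┃ CheckboxTree                    
┃┠─────────────────────────────────
┃┃>[-] app/                        
┃┃   [ ] components/               
┃┃     [ ] server.txt              
┃┃     [ ] lib/                    
┃┃       [ ] router.toml           
┃┃       [ ] client.css            
┃┃     [ ] test.rs                 
┃┃     [ ] src/                    
┗┃       [ ] utils.py              
 ┃       [ ] utils.yaml            


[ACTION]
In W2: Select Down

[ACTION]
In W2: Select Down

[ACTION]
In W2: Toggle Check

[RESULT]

                                   
                                   
                                   
                                   
                                   
┏━━━━━━━━━━━━━━━━━━━━━━━━━━━━━━━━━━
┃ TabContainer                     
┠──────────────────────────────────
┃[config.toml]│ error.log │ report.
┃──────────────────────────────────
┃[database]                        
┃┏━━━━━━━━━━━━━━━━━━━━━━━━━━━━━━━━━
┃┃ CheckboxTree                    
┃┠─────────────────────────────────
┃┃ [-] app/                        
┃┃   [-] components/               
┃┃>    [x] server.txt              
┃┃     [ ] lib/                    
┃┃       [ ] router.toml           
┃┃       [ ] client.css            
┃┃     [ ] test.rs                 
┃┃     [ ] src/                    
┗┃       [ ] utils.py              
 ┃       [ ] utils.yaml            


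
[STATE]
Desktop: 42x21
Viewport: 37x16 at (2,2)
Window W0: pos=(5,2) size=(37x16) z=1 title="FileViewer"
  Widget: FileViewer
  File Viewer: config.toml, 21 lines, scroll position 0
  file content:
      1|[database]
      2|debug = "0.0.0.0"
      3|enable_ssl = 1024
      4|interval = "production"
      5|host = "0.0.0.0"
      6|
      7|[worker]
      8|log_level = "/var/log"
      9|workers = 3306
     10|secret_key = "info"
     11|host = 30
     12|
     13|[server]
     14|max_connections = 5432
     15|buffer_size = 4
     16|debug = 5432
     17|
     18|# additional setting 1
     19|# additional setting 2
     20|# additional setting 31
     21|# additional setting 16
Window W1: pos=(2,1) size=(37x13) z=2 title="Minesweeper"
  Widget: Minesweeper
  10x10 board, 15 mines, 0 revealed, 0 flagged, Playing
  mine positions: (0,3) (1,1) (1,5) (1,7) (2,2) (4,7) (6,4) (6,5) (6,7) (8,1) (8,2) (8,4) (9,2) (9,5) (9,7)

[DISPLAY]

┃ Minesweeper                       ┃
┠───────────────────────────────────┨
┃■■■■■■■■■■                         ┃
┃■■■■■■■■■■                         ┃
┃■■■■■■■■■■                         ┃
┃■■■■■■■■■■                         ┃
┃■■■■■■■■■■                         ┃
┃■■■■■■■■■■                         ┃
┃■■■■■■■■■■                         ┃
┃■■■■■■■■■■                         ┃
┃■■■■■■■■■■                         ┃
┗━━━━━━━━━━━━━━━━━━━━━━━━━━━━━━━━━━━┛
   ┃secret_key = "info"              
   ┃host = 30                        
   ┃                                 
   ┗━━━━━━━━━━━━━━━━━━━━━━━━━━━━━━━━━


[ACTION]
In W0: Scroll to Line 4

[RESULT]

┃ Minesweeper                       ┃
┠───────────────────────────────────┨
┃■■■■■■■■■■                         ┃
┃■■■■■■■■■■                         ┃
┃■■■■■■■■■■                         ┃
┃■■■■■■■■■■                         ┃
┃■■■■■■■■■■                         ┃
┃■■■■■■■■■■                         ┃
┃■■■■■■■■■■                         ┃
┃■■■■■■■■■■                         ┃
┃■■■■■■■■■■                         ┃
┗━━━━━━━━━━━━━━━━━━━━━━━━━━━━━━━━━━━┛
   ┃[server]                         
   ┃max_connections = 5432           
   ┃buffer_size = 4                  
   ┗━━━━━━━━━━━━━━━━━━━━━━━━━━━━━━━━━


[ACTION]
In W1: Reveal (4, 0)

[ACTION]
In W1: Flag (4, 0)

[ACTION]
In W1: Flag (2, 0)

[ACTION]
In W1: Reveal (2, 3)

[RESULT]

┃ Minesweeper                       ┃
┠───────────────────────────────────┨
┃■■■■■■■■■■                         ┃
┃■■■■■■■■■■                         ┃
┃12■1112■■■                         ┃
┃ 111  1■■■                         ┃
┃      1■■■                         ┃
┃   1223■■■                         ┃
┃   1■■■■■■                         ┃
┃1223■■■■■■                         ┃
┃■■■■■■■■■■                         ┃
┗━━━━━━━━━━━━━━━━━━━━━━━━━━━━━━━━━━━┛
   ┃[server]                         
   ┃max_connections = 5432           
   ┃buffer_size = 4                  
   ┗━━━━━━━━━━━━━━━━━━━━━━━━━━━━━━━━━


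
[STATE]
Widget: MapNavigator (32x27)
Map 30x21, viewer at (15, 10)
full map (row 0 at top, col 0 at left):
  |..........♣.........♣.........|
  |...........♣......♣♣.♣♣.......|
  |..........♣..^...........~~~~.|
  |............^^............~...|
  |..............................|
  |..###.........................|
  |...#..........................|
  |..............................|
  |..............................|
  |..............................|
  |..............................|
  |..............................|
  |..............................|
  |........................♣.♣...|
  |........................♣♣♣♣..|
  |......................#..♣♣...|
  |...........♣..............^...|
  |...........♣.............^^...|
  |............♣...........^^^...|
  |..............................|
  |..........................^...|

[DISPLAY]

                                
                                
                                
 ..........♣.........♣......... 
 ...........♣......♣♣.♣♣....... 
 ..........♣..^...........~~~~. 
 ............^^............~... 
 .............................. 
 ..###......................... 
 ...#.......................... 
 .............................. 
 .............................. 
 .............................. 
 ...............@.............. 
 .............................. 
 .............................. 
 ........................♣.♣... 
 ........................♣♣♣♣.. 
 ......................#..♣♣... 
 ...........♣..............^... 
 ...........♣.............^^... 
 ............♣...........^^^... 
 .............................. 
 ..........................^... 
                                
                                
                                


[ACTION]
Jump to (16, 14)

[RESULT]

...........♣......♣♣.♣♣.......  
..........♣..^...........~~~~.  
............^^............~...  
..............................  
..###.........................  
...#..........................  
..............................  
..............................  
..............................  
..............................  
..............................  
..............................  
........................♣.♣...  
................@.......♣♣♣♣..  
......................#..♣♣...  
...........♣..............^...  
...........♣.............^^...  
............♣...........^^^...  
..............................  
..........................^...  
                                
                                
                                
                                
                                
                                
                                


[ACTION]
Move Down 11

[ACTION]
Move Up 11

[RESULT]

                                
                                
                                
                                
..........♣.........♣.........  
...........♣......♣♣.♣♣.......  
..........♣..^...........~~~~.  
............^^............~...  
..............................  
..###.........................  
...#..........................  
..............................  
..............................  
................@.............  
..............................  
..............................  
..............................  
........................♣.♣...  
........................♣♣♣♣..  
......................#..♣♣...  
...........♣..............^...  
...........♣.............^^...  
............♣...........^^^...  
..............................  
..........................^...  
                                
                                


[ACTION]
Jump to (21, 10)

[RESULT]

                                
                                
                                
.....♣.........♣.........       
......♣......♣♣.♣♣.......       
.....♣..^...........~~~~.       
.......^^............~...       
.........................       
.........................       
.........................       
.........................       
.........................       
.........................       
................@........       
.........................       
.........................       
...................♣.♣...       
...................♣♣♣♣..       
.................#..♣♣...       
......♣..............^...       
......♣.............^^...       
.......♣...........^^^...       
.........................       
.....................^...       
                                
                                
                                


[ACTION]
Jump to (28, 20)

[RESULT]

..................              
..................              
..................              
..................              
..................              
..................              
............♣.♣...              
............♣♣♣♣..              
..........#..♣♣...              
..............^...              
.............^^...              
♣...........^^^...              
..................              
..............^.@.              
                                
                                
                                
                                
                                
                                
                                
                                
                                
                                
                                
                                
                                


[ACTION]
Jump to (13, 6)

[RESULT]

                                
                                
                                
                                
                                
                                
                                
   ..........♣.........♣........
   ...........♣......♣♣.♣♣......
   ..........♣..^...........~~~~
   ............^^............~..
   .............................
   ..###........................
   ...#.........@...............
   .............................
   .............................
   .............................
   .............................
   .............................
   .............................
   ........................♣.♣..
   ........................♣♣♣♣.
   ......................#..♣♣..
   ...........♣..............^..
   ...........♣.............^^..
   ............♣...........^^^..
   .............................


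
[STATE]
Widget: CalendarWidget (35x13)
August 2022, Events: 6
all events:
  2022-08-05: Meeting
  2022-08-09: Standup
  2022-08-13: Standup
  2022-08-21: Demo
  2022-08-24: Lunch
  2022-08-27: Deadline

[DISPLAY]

            August 2022            
Mo Tu We Th Fr Sa Su               
 1  2  3  4  5*  6  7              
 8  9* 10 11 12 13* 14             
15 16 17 18 19 20 21*              
22 23 24* 25 26 27* 28             
29 30 31                           
                                   
                                   
                                   
                                   
                                   
                                   


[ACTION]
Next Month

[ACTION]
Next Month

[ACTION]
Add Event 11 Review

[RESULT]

            October 2022           
Mo Tu We Th Fr Sa Su               
                1  2               
 3  4  5  6  7  8  9               
10 11* 12 13 14 15 16              
17 18 19 20 21 22 23               
24 25 26 27 28 29 30               
31                                 
                                   
                                   
                                   
                                   
                                   


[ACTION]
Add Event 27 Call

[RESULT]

            October 2022           
Mo Tu We Th Fr Sa Su               
                1  2               
 3  4  5  6  7  8  9               
10 11* 12 13 14 15 16              
17 18 19 20 21 22 23               
24 25 26 27* 28 29 30              
31                                 
                                   
                                   
                                   
                                   
                                   


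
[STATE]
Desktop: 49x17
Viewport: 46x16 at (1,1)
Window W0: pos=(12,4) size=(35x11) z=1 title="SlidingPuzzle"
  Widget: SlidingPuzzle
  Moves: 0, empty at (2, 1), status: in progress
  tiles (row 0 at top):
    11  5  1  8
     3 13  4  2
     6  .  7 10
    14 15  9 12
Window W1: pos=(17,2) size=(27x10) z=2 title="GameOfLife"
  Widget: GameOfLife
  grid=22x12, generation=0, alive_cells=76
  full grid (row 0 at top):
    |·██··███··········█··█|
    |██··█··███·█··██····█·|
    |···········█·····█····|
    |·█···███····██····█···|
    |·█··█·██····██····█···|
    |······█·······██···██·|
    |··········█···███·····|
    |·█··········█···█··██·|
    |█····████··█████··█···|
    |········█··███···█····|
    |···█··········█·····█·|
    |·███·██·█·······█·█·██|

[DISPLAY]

                                              
                ┏━━━━━━━━━━━━━━━━━━━━━━━━━┓   
                ┃ GameOfLife              ┃   
           ┏━━━━┠─────────────────────────┨━━┓
           ┃ Sli┃Gen: 0                   ┃  ┃
           ┠────┃·█···███····██····█···   ┃──┨
           ┃┌───┃·█··█·██····██····█···   ┃  ┃
           ┃│ 11┃······█·······██···██·   ┃  ┃
           ┃├───┃··········█···███·····   ┃  ┃
           ┃│  3┃·█··········█···█··██·   ┃  ┃
           ┃├───┗━━━━━━━━━━━━━━━━━━━━━━━━━┛  ┃
           ┃│  6 │    │  7 │ 10 │            ┃
           ┃├────┼────┼────┼────┤            ┃
           ┗━━━━━━━━━━━━━━━━━━━━━━━━━━━━━━━━━┛
                                              
                                              


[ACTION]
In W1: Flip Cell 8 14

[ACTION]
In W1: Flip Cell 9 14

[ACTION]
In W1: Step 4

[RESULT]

                                              
                ┏━━━━━━━━━━━━━━━━━━━━━━━━━┓   
                ┃ GameOfLife              ┃   
           ┏━━━━┠─────────────────────────┨━━┓
           ┃ Sli┃Gen: 4                   ┃  ┃
           ┠────┃···███······█·██·███··   ┃──┨
           ┃┌───┃····██·····██·█·█··██·   ┃  ┃
           ┃│ 11┃····█·········█····█··   ┃  ┃
           ┃├───┃····█·················   ┃  ┃
           ┃│  3┃····█·······█·····██··   ┃  ┃
           ┃├───┗━━━━━━━━━━━━━━━━━━━━━━━━━┛  ┃
           ┃│  6 │    │  7 │ 10 │            ┃
           ┃├────┼────┼────┼────┤            ┃
           ┗━━━━━━━━━━━━━━━━━━━━━━━━━━━━━━━━━┛
                                              
                                              


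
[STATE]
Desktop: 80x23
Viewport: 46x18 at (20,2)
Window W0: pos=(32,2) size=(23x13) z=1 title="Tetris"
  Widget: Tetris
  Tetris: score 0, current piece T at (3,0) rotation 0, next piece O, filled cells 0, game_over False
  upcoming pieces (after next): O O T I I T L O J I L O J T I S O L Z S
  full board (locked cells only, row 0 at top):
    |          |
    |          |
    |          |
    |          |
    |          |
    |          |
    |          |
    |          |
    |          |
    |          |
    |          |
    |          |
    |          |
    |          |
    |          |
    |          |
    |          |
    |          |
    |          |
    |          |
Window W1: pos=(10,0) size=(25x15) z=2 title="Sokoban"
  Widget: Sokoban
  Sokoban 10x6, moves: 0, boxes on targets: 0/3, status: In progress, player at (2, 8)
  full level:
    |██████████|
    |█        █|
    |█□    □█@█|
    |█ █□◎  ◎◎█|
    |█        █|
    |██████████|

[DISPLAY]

──────────────┨━━━━━━━━━━━━━━━━━━━┓           
█             ┃etris              ┃           
█             ┃───────────────────┨           
█             ┃        │Next:     ┃           
█             ┃        │▓▓        ┃           
█             ┃        │▓▓        ┃           
█             ┃        │          ┃           
 0/3          ┃        │          ┃           
              ┃        │          ┃           
              ┃        │Score:    ┃           
              ┃        │0         ┃           
              ┃        │          ┃           
━━━━━━━━━━━━━━┛━━━━━━━━━━━━━━━━━━━┛           
                                              
                                              
                                              
                                              
                                              


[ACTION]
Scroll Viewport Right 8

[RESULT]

──────┨━━━━━━━━━━━━━━━━━━━┓                   
      ┃etris              ┃                   
      ┃───────────────────┨                   
      ┃        │Next:     ┃                   
      ┃        │▓▓        ┃                   
      ┃        │▓▓        ┃                   
      ┃        │          ┃                   
      ┃        │          ┃                   
      ┃        │          ┃                   
      ┃        │Score:    ┃                   
      ┃        │0         ┃                   
      ┃        │          ┃                   
━━━━━━┛━━━━━━━━━━━━━━━━━━━┛                   
                                              
                                              
                                              
                                              
                                              


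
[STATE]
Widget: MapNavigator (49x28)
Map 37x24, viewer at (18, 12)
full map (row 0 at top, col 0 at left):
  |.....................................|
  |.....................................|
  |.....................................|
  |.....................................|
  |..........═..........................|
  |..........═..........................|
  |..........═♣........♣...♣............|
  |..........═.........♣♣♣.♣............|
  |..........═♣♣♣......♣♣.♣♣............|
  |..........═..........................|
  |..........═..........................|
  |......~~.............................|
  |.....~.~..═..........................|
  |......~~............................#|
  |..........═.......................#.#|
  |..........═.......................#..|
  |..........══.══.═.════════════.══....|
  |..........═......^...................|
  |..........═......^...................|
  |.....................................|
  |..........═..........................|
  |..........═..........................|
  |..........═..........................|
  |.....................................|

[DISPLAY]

                                                 
                                                 
      .....................................      
      .....................................      
      .....................................      
      .....................................      
      ..........═..........................      
      ..........═..........................      
      ..........═♣........♣...♣............      
      ..........═.........♣♣♣.♣............      
      ..........═♣♣♣......♣♣.♣♣............      
      ..........═..........................      
      ..........═..........................      
      ......~~.............................      
      .....~.~..═.......@..................      
      ......~~............................#      
      ..........═.......................#.#      
      ..........═.......................#..      
      ..........══.══.═.════════════.══....      
      ..........═......^...................      
      ..........═......^...................      
      .....................................      
      ..........═..........................      
      ..........═..........................      
      ..........═..........................      
      .....................................      
                                                 
                                                 


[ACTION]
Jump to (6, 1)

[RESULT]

                                                 
                                                 
                                                 
                                                 
                                                 
                                                 
                                                 
                                                 
                                                 
                                                 
                                                 
                                                 
                                                 
                  ...............................
                  ......@........................
                  ...............................
                  ...............................
                  ..........═....................
                  ..........═....................
                  ..........═♣........♣...♣......
                  ..........═.........♣♣♣.♣......
                  ..........═♣♣♣......♣♣.♣♣......
                  ..........═....................
                  ..........═....................
                  ......~~.......................
                  .....~.~..═....................
                  ......~~.......................
                  ..........═....................


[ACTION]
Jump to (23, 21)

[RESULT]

 ..........═.........♣♣♣.♣............           
 ..........═♣♣♣......♣♣.♣♣............           
 ..........═..........................           
 ..........═..........................           
 ......~~.............................           
 .....~.~..═..........................           
 ......~~............................#           
 ..........═.......................#.#           
 ..........═.......................#..           
 ..........══.══.═.════════════.══....           
 ..........═......^...................           
 ..........═......^...................           
 .....................................           
 ..........═..........................           
 ..........═............@.............           
 ..........═..........................           
 .....................................           
                                                 
                                                 
                                                 
                                                 
                                                 
                                                 
                                                 
                                                 
                                                 
                                                 
                                                 


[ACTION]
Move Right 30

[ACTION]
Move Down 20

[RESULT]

.........................                        
.........................                        
.........................                        
.........................                        
........................#                        
......................#.#                        
......................#..                        
.══.═.════════════.══....                        
.....^...................                        
.....^...................                        
.........................                        
.........................                        
.........................                        
.........................                        
........................@                        
                                                 
                                                 
                                                 
                                                 
                                                 
                                                 
                                                 
                                                 
                                                 
                                                 
                                                 
                                                 
                                                 
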